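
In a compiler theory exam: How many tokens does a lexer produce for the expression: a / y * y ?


Scanning 'a / y * y'
Token 1: 'a' -> identifier
Token 2: '/' -> operator
Token 3: 'y' -> identifier
Token 4: '*' -> operator
Token 5: 'y' -> identifier
Total tokens: 5

5


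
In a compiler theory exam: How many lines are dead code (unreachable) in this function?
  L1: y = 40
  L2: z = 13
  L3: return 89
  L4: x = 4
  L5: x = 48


Analyzing control flow:
  L1: reachable (before return)
  L2: reachable (before return)
  L3: reachable (return statement)
  L4: DEAD (after return at L3)
  L5: DEAD (after return at L3)
Return at L3, total lines = 5
Dead lines: L4 through L5
Count: 2

2


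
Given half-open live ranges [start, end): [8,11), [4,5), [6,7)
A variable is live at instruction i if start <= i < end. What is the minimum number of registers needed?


Live ranges:
  Var0: [8, 11)
  Var1: [4, 5)
  Var2: [6, 7)
Sweep-line events (position, delta, active):
  pos=4 start -> active=1
  pos=5 end -> active=0
  pos=6 start -> active=1
  pos=7 end -> active=0
  pos=8 start -> active=1
  pos=11 end -> active=0
Maximum simultaneous active: 1
Minimum registers needed: 1

1


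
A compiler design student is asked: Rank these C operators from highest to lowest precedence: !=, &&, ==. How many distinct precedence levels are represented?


Looking up precedence for each operator:
  != -> precedence 3
  && -> precedence 2
  == -> precedence 3
Sorted highest to lowest: !=, ==, &&
Distinct precedence values: [3, 2]
Number of distinct levels: 2

2


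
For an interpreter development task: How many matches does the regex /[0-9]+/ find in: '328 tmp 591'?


Pattern: /[0-9]+/ (int literals)
Input: '328 tmp 591'
Scanning for matches:
  Match 1: '328'
  Match 2: '591'
Total matches: 2

2


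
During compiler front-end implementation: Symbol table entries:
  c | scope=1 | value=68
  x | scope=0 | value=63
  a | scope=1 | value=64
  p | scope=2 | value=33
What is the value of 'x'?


Searching symbol table for 'x':
  c | scope=1 | value=68
  x | scope=0 | value=63 <- MATCH
  a | scope=1 | value=64
  p | scope=2 | value=33
Found 'x' at scope 0 with value 63

63


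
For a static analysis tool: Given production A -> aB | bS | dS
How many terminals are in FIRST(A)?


Production: A -> aB | bS | dS
Examining each alternative for leading terminals:
  A -> aB : first terminal = 'a'
  A -> bS : first terminal = 'b'
  A -> dS : first terminal = 'd'
FIRST(A) = {a, b, d}
Count: 3

3


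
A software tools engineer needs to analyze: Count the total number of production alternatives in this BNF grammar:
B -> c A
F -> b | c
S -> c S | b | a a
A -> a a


Counting alternatives per rule:
  B: 1 alternative(s)
  F: 2 alternative(s)
  S: 3 alternative(s)
  A: 1 alternative(s)
Sum: 1 + 2 + 3 + 1 = 7

7


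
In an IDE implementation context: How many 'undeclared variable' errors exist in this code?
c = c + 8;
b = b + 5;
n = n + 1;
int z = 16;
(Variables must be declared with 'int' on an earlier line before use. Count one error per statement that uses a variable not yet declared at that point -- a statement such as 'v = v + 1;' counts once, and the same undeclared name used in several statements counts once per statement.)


Scanning code line by line:
  Line 1: use 'c' -> ERROR (undeclared)
  Line 2: use 'b' -> ERROR (undeclared)
  Line 3: use 'n' -> ERROR (undeclared)
  Line 4: declare 'z' -> declared = ['z']
Total undeclared variable errors: 3

3


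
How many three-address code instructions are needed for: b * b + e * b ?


Expression: b * b + e * b
Generating three-address code (respecting * over +/- precedence):
  Instruction 1: t1 = b * b
  Instruction 2: t2 = e * b
  Instruction 3: t3 = t1 + t2
Total instructions: 3

3


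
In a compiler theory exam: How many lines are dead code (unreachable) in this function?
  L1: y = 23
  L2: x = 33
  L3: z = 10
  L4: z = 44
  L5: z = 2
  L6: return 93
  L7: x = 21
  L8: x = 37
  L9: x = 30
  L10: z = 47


Analyzing control flow:
  L1: reachable (before return)
  L2: reachable (before return)
  L3: reachable (before return)
  L4: reachable (before return)
  L5: reachable (before return)
  L6: reachable (return statement)
  L7: DEAD (after return at L6)
  L8: DEAD (after return at L6)
  L9: DEAD (after return at L6)
  L10: DEAD (after return at L6)
Return at L6, total lines = 10
Dead lines: L7 through L10
Count: 4

4


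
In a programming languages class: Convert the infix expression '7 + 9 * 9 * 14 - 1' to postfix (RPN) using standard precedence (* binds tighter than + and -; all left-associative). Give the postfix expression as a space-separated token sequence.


Applying the shunting-yard algorithm:
  Operand 7 -> output
  Push '+' onto operator stack -> op-stack: [+]
  Operand 9 -> output
  Push '*' onto operator stack -> op-stack: [+, *]
  Operand 9 -> output
  See '*' (prec 2); top '*' (prec 2) >= it -> pop '*' to output
  Push '*' onto operator stack -> op-stack: [+, *]
  Operand 14 -> output
  See '-' (prec 1); top '*' (prec 2) >= it -> pop '*' to output
  See '-' (prec 1); top '+' (prec 1) >= it -> pop '+' to output
  Push '-' onto operator stack -> op-stack: [-]
  Operand 1 -> output
  End of input: pop '-' to output
Postfix result: 7 9 9 * 14 * + 1 -

7 9 9 * 14 * + 1 -


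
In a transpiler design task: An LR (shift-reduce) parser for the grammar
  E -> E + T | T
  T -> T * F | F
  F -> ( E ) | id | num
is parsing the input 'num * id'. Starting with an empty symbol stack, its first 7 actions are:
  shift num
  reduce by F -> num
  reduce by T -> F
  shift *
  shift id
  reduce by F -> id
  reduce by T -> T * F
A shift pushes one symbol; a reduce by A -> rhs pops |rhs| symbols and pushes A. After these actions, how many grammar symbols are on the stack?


Tracking the symbol stack through each action:
  Action 1: shift 'num' : push -> stack = [num] (size 1)
  Action 2: reduce by F -> num : pop 1, push F -> stack = [F] (size 1)
  Action 3: reduce by T -> F : pop 1, push T -> stack = [T] (size 1)
  Action 4: shift '*' : push -> stack = [T, *] (size 2)
  Action 5: shift 'id' : push -> stack = [T, *, id] (size 3)
  Action 6: reduce by F -> id : pop 1, push F -> stack = [T, *, F] (size 3)
  Action 7: reduce by T -> T * F : pop 3, push T -> stack = [T] (size 1)
Final stack size: 1

1


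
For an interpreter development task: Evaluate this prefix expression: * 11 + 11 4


Parsing prefix expression: * 11 + 11 4
Step 1: Innermost operation '+ 11 4'
  11 + 4 = 15
Step 2: Outer operation '* 11 [15]'
  11 * 15 = 165

165


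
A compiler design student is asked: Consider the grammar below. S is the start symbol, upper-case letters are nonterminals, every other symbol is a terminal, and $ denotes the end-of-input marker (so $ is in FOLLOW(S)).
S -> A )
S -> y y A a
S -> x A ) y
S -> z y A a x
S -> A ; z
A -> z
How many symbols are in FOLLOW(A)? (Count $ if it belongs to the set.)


S is the start symbol and does not occur in any rule body, so FOLLOW(S) = {$}.
Examining every occurrence of A in a rule body:
  S -> A ) : A is followed by terminal ')' -> add ')'
  S -> y y A a : A is followed by terminal 'a' -> add 'a'
  S -> x A ) y : A is followed by terminal ')' -> add ')' (already in the set)
  S -> z y A a x : A is followed by terminal 'a' -> add 'a' (already in the set)
  S -> A ; z : A is followed by terminal ';' -> add ';'
  A -> z : A does not occur in the body -> contributes nothing
FOLLOW(A) = {), ;, a}
Count: 3

3


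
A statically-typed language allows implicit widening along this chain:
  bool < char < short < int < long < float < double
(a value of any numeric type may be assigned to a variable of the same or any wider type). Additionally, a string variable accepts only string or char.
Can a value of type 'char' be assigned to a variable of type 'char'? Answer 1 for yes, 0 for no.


Target variable type: char
Source value type: char
Numeric ranks: char=1, char=1
Widening allowed iff rank(source) <= rank(target): 1 <= 1? Yes
Result: 1

1


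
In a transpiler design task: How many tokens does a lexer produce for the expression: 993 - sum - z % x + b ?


Scanning '993 - sum - z % x + b'
Token 1: '993' -> integer_literal
Token 2: '-' -> operator
Token 3: 'sum' -> identifier
Token 4: '-' -> operator
Token 5: 'z' -> identifier
Token 6: '%' -> operator
Token 7: 'x' -> identifier
Token 8: '+' -> operator
Token 9: 'b' -> identifier
Total tokens: 9

9


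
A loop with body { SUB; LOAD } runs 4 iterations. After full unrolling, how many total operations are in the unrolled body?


Loop body operations: SUB, LOAD (2 ops per iteration)
Unrolling 4 iterations:
  Iteration 1: SUB, LOAD (2 ops)
  Iteration 2: SUB, LOAD (2 ops)
  Iteration 3: SUB, LOAD (2 ops)
  Iteration 4: SUB, LOAD (2 ops)
Total: 4 iterations * 2 ops/iter = 8 operations

8


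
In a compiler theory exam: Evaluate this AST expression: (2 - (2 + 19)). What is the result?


Expression: (2 - (2 + 19))
Evaluating step by step:
  2 + 19 = 21
  2 - 21 = -19
Result: -19

-19


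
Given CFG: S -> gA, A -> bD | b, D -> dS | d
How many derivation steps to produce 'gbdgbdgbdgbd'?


Grammar: S -> gA, A -> bD | b, D -> dS | d
Deriving 'gbdgbdgbdgbd':
Step 1: S -> gA => gA
Step 2: A -> bD => gbD
Step 3: D -> dS => gbdS
Step 4: S -> gA => gbdgA
Step 5: A -> bD => gbdgbD
Step 6: D -> dS => gbdgbdS
Step 7: S -> gA => gbdgbdgA
Step 8: A -> bD => gbdgbdgbD
Step 9: D -> dS => gbdgbdgbdS
Step 10: S -> gA => gbdgbdgbdgA
Step 11: A -> bD => gbdgbdgbdgbD
Step 12: D -> d => gbdgbdgbdgbd
Total derivation steps: 12

12


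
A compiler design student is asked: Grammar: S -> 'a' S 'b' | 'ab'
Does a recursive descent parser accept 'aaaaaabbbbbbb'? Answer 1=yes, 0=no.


Grammar accepts strings of the form a^n b^n (n >= 1)
Word: 'aaaaaabbbbbbb'
Counting: 6 a's and 7 b's
Check: 6 == 7? No
Mismatch: a-count != b-count
Rejected

0


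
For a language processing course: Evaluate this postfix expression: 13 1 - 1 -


Processing tokens left to right:
Push 13, Push 1
Pop 13 and 1, compute 13 - 1 = 12, push 12
Push 1
Pop 12 and 1, compute 12 - 1 = 11, push 11
Stack result: 11

11


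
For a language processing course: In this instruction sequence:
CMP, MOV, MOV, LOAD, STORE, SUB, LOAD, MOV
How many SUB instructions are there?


Scanning instruction sequence for SUB:
  Position 1: CMP
  Position 2: MOV
  Position 3: MOV
  Position 4: LOAD
  Position 5: STORE
  Position 6: SUB <- MATCH
  Position 7: LOAD
  Position 8: MOV
Matches at positions: [6]
Total SUB count: 1

1


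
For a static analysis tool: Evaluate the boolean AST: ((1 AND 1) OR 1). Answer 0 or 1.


Step 1: Evaluate inner node
  1 AND 1 = 1
Step 2: Evaluate root node
  1 OR 1 = 1

1


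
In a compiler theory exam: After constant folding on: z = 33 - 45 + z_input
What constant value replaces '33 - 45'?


Identifying constant sub-expression:
  Original: z = 33 - 45 + z_input
  33 and 45 are both compile-time constants
  Evaluating: 33 - 45 = -12
  After folding: z = -12 + z_input

-12


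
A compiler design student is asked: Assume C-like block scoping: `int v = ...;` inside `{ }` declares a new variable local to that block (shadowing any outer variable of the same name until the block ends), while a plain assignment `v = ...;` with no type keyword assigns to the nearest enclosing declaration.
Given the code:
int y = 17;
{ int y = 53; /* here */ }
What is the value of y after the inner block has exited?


Analyzing scoping rules:
Outer scope: declares y = 17
Inner block: 'int y = 53;' declares a NEW y that shadows the outer one
When the block exits the inner y goes out of scope; the outer y was never modified -> 17
Result: 17

17


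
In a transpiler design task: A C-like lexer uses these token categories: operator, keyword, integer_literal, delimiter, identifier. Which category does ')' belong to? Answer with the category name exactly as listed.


Token: ')'
Checking categories:
  identifier: no
  integer_literal: no
  operator: no
  keyword: no
  delimiter: YES
Category: delimiter

delimiter


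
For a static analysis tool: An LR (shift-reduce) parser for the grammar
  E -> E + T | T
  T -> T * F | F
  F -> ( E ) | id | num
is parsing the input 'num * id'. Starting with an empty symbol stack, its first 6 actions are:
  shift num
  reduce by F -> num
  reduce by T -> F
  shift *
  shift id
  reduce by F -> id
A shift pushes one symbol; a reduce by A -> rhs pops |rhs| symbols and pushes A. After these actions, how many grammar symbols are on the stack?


Tracking the symbol stack through each action:
  Action 1: shift 'num' : push -> stack = [num] (size 1)
  Action 2: reduce by F -> num : pop 1, push F -> stack = [F] (size 1)
  Action 3: reduce by T -> F : pop 1, push T -> stack = [T] (size 1)
  Action 4: shift '*' : push -> stack = [T, *] (size 2)
  Action 5: shift 'id' : push -> stack = [T, *, id] (size 3)
  Action 6: reduce by F -> id : pop 1, push F -> stack = [T, *, F] (size 3)
Final stack size: 3

3


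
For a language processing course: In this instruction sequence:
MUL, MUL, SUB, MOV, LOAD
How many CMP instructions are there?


Scanning instruction sequence for CMP:
  Position 1: MUL
  Position 2: MUL
  Position 3: SUB
  Position 4: MOV
  Position 5: LOAD
Matches at positions: []
Total CMP count: 0

0


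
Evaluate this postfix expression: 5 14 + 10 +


Processing tokens left to right:
Push 5, Push 14
Pop 5 and 14, compute 5 + 14 = 19, push 19
Push 10
Pop 19 and 10, compute 19 + 10 = 29, push 29
Stack result: 29

29


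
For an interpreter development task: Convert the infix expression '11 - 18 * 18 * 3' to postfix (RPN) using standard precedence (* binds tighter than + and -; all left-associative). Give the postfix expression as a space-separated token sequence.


Applying the shunting-yard algorithm:
  Operand 11 -> output
  Push '-' onto operator stack -> op-stack: [-]
  Operand 18 -> output
  Push '*' onto operator stack -> op-stack: [-, *]
  Operand 18 -> output
  See '*' (prec 2); top '*' (prec 2) >= it -> pop '*' to output
  Push '*' onto operator stack -> op-stack: [-, *]
  Operand 3 -> output
  End of input: pop '*' to output
  End of input: pop '-' to output
Postfix result: 11 18 18 * 3 * -

11 18 18 * 3 * -


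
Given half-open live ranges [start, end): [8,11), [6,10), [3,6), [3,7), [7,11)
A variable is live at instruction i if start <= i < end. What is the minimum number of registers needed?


Live ranges:
  Var0: [8, 11)
  Var1: [6, 10)
  Var2: [3, 6)
  Var3: [3, 7)
  Var4: [7, 11)
Sweep-line events (position, delta, active):
  pos=3 start -> active=1
  pos=3 start -> active=2
  pos=6 end -> active=1
  pos=6 start -> active=2
  pos=7 end -> active=1
  pos=7 start -> active=2
  pos=8 start -> active=3
  pos=10 end -> active=2
  pos=11 end -> active=1
  pos=11 end -> active=0
Maximum simultaneous active: 3
Minimum registers needed: 3

3


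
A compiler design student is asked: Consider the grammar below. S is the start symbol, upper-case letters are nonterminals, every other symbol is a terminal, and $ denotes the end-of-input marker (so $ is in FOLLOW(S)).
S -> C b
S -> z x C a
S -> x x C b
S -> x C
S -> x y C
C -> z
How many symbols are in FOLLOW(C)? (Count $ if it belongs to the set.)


S is the start symbol and does not occur in any rule body, so FOLLOW(S) = {$}.
Examining every occurrence of C in a rule body:
  S -> C b : C is followed by terminal 'b' -> add 'b'
  S -> z x C a : C is followed by terminal 'a' -> add 'a'
  S -> x x C b : C is followed by terminal 'b' -> add 'b' (already in the set)
  S -> x C : C is at the right end -> add FOLLOW(S) = {$}
  S -> x y C : C is at the right end -> add FOLLOW(S) = {$} (already in the set)
  C -> z : C does not occur in the body -> contributes nothing
FOLLOW(C) = {a, b, $}
Count: 3

3


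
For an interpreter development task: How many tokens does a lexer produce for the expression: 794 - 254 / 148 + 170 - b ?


Scanning '794 - 254 / 148 + 170 - b'
Token 1: '794' -> integer_literal
Token 2: '-' -> operator
Token 3: '254' -> integer_literal
Token 4: '/' -> operator
Token 5: '148' -> integer_literal
Token 6: '+' -> operator
Token 7: '170' -> integer_literal
Token 8: '-' -> operator
Token 9: 'b' -> identifier
Total tokens: 9

9


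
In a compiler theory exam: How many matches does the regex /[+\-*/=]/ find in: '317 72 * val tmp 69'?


Pattern: /[+\-*/=]/ (operators)
Input: '317 72 * val tmp 69'
Scanning for matches:
  Match 1: '*'
Total matches: 1

1


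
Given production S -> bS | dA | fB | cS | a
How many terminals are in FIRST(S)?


Production: S -> bS | dA | fB | cS | a
Examining each alternative for leading terminals:
  S -> bS : first terminal = 'b'
  S -> dA : first terminal = 'd'
  S -> fB : first terminal = 'f'
  S -> cS : first terminal = 'c'
  S -> a : first terminal = 'a'
FIRST(S) = {a, b, c, d, f}
Count: 5

5


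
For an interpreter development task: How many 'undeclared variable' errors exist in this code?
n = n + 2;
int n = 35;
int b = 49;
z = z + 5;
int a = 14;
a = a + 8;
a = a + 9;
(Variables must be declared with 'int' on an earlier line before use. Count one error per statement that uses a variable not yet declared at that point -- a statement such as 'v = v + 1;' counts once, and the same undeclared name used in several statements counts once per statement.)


Scanning code line by line:
  Line 1: use 'n' -> ERROR (undeclared)
  Line 2: declare 'n' -> declared = ['n']
  Line 3: declare 'b' -> declared = ['b', 'n']
  Line 4: use 'z' -> ERROR (undeclared)
  Line 5: declare 'a' -> declared = ['a', 'b', 'n']
  Line 6: use 'a' -> OK (declared)
  Line 7: use 'a' -> OK (declared)
Total undeclared variable errors: 2

2


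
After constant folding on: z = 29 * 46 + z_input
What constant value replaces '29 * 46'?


Identifying constant sub-expression:
  Original: z = 29 * 46 + z_input
  29 and 46 are both compile-time constants
  Evaluating: 29 * 46 = 1334
  After folding: z = 1334 + z_input

1334


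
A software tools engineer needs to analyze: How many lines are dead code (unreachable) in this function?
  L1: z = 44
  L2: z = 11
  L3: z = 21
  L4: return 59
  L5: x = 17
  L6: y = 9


Analyzing control flow:
  L1: reachable (before return)
  L2: reachable (before return)
  L3: reachable (before return)
  L4: reachable (return statement)
  L5: DEAD (after return at L4)
  L6: DEAD (after return at L4)
Return at L4, total lines = 6
Dead lines: L5 through L6
Count: 2

2


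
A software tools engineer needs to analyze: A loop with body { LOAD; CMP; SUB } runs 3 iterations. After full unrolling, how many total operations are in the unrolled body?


Loop body operations: LOAD, CMP, SUB (3 ops per iteration)
Unrolling 3 iterations:
  Iteration 1: LOAD, CMP, SUB (3 ops)
  Iteration 2: LOAD, CMP, SUB (3 ops)
  Iteration 3: LOAD, CMP, SUB (3 ops)
Total: 3 iterations * 3 ops/iter = 9 operations

9


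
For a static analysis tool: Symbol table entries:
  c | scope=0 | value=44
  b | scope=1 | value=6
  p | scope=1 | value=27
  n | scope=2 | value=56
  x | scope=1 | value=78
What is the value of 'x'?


Searching symbol table for 'x':
  c | scope=0 | value=44
  b | scope=1 | value=6
  p | scope=1 | value=27
  n | scope=2 | value=56
  x | scope=1 | value=78 <- MATCH
Found 'x' at scope 1 with value 78

78


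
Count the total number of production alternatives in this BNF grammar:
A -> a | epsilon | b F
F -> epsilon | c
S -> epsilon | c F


Counting alternatives per rule:
  A: 3 alternative(s)
  F: 2 alternative(s)
  S: 2 alternative(s)
Sum: 3 + 2 + 2 = 7

7


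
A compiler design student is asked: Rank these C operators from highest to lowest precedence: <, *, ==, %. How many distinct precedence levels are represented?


Looking up precedence for each operator:
  < -> precedence 4
  * -> precedence 6
  == -> precedence 3
  % -> precedence 6
Sorted highest to lowest: *, %, <, ==
Distinct precedence values: [6, 4, 3]
Number of distinct levels: 3

3


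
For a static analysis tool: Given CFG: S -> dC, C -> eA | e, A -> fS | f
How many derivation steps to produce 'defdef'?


Grammar: S -> dC, C -> eA | e, A -> fS | f
Deriving 'defdef':
Step 1: S -> dC => dC
Step 2: C -> eA => deA
Step 3: A -> fS => defS
Step 4: S -> dC => defdC
Step 5: C -> eA => defdeA
Step 6: A -> f => defdef
Total derivation steps: 6

6


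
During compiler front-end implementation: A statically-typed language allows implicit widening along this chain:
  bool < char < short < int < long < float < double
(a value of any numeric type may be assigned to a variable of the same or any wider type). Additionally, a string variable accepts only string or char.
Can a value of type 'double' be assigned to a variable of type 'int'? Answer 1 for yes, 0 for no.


Target variable type: int
Source value type: double
Numeric ranks: double=6, int=3
Widening allowed iff rank(source) <= rank(target): 6 <= 3? No
Result: 0

0


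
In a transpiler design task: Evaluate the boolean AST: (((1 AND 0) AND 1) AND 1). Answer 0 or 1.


Step 1: Evaluate inner node
  1 AND 0 = 0
Step 2: Evaluate next node
  0 AND 1 = 0
Step 3: Evaluate root node
  0 AND 1 = 0

0


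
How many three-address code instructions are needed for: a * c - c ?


Expression: a * c - c
Generating three-address code (respecting * over +/- precedence):
  Instruction 1: t1 = a * c
  Instruction 2: t2 = t1 - c
Total instructions: 2

2


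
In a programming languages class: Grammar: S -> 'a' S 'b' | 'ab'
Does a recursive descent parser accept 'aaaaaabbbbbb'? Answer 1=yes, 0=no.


Grammar accepts strings of the form a^n b^n (n >= 1)
Word: 'aaaaaabbbbbb'
Counting: 6 a's and 6 b's
Check: 6 == 6? Yes
Derivation (S -> aSb applied 5 time(s), then S -> ab): S => aSb => aaSbb => aaaSbbb => aaaaSbbbb => aaaaaSbbbbb => aaaaaabbbbbb
Accepted

1


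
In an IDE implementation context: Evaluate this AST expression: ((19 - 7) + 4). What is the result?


Expression: ((19 - 7) + 4)
Evaluating step by step:
  19 - 7 = 12
  12 + 4 = 16
Result: 16

16


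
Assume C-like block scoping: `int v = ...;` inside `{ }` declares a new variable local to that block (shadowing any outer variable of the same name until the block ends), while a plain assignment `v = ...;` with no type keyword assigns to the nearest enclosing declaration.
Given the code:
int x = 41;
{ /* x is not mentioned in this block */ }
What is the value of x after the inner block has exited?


Analyzing scoping rules:
Outer scope: declares x = 41
Inner block: x is neither redeclared nor assigned -> unchanged
After the block -> 41
Result: 41

41


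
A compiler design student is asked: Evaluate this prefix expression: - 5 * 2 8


Parsing prefix expression: - 5 * 2 8
Step 1: Innermost operation '* 2 8'
  2 * 8 = 16
Step 2: Outer operation '- 5 [16]'
  5 - 16 = -11

-11


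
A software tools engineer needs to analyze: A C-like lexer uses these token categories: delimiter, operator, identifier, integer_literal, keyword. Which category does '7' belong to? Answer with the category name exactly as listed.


Token: '7'
Checking categories:
  identifier: no
  integer_literal: YES
  operator: no
  keyword: no
  delimiter: no
Category: integer_literal

integer_literal


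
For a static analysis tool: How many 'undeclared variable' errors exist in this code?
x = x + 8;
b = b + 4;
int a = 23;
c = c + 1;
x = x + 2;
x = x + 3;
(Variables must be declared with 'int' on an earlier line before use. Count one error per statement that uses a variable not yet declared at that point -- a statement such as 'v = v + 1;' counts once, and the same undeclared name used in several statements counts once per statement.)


Scanning code line by line:
  Line 1: use 'x' -> ERROR (undeclared)
  Line 2: use 'b' -> ERROR (undeclared)
  Line 3: declare 'a' -> declared = ['a']
  Line 4: use 'c' -> ERROR (undeclared)
  Line 5: use 'x' -> ERROR (undeclared)
  Line 6: use 'x' -> ERROR (undeclared)
Total undeclared variable errors: 5

5


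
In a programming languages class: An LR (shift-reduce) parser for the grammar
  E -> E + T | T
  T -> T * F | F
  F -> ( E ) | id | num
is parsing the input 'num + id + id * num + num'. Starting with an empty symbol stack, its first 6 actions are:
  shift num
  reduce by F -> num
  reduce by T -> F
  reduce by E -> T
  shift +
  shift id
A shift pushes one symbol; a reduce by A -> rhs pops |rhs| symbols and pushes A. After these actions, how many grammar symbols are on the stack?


Tracking the symbol stack through each action:
  Action 1: shift 'num' : push -> stack = [num] (size 1)
  Action 2: reduce by F -> num : pop 1, push F -> stack = [F] (size 1)
  Action 3: reduce by T -> F : pop 1, push T -> stack = [T] (size 1)
  Action 4: reduce by E -> T : pop 1, push E -> stack = [E] (size 1)
  Action 5: shift '+' : push -> stack = [E, +] (size 2)
  Action 6: shift 'id' : push -> stack = [E, +, id] (size 3)
Final stack size: 3

3


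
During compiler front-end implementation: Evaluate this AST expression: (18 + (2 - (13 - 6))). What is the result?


Expression: (18 + (2 - (13 - 6)))
Evaluating step by step:
  13 - 6 = 7
  2 - 7 = -5
  18 + -5 = 13
Result: 13

13


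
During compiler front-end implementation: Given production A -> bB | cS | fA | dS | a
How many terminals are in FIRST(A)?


Production: A -> bB | cS | fA | dS | a
Examining each alternative for leading terminals:
  A -> bB : first terminal = 'b'
  A -> cS : first terminal = 'c'
  A -> fA : first terminal = 'f'
  A -> dS : first terminal = 'd'
  A -> a : first terminal = 'a'
FIRST(A) = {a, b, c, d, f}
Count: 5

5


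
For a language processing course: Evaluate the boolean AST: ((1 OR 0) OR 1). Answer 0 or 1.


Step 1: Evaluate inner node
  1 OR 0 = 1
Step 2: Evaluate root node
  1 OR 1 = 1

1


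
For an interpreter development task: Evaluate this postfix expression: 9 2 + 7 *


Processing tokens left to right:
Push 9, Push 2
Pop 9 and 2, compute 9 + 2 = 11, push 11
Push 7
Pop 11 and 7, compute 11 * 7 = 77, push 77
Stack result: 77

77


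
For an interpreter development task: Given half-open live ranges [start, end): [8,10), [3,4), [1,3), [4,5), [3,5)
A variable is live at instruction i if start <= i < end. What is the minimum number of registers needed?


Live ranges:
  Var0: [8, 10)
  Var1: [3, 4)
  Var2: [1, 3)
  Var3: [4, 5)
  Var4: [3, 5)
Sweep-line events (position, delta, active):
  pos=1 start -> active=1
  pos=3 end -> active=0
  pos=3 start -> active=1
  pos=3 start -> active=2
  pos=4 end -> active=1
  pos=4 start -> active=2
  pos=5 end -> active=1
  pos=5 end -> active=0
  pos=8 start -> active=1
  pos=10 end -> active=0
Maximum simultaneous active: 2
Minimum registers needed: 2

2


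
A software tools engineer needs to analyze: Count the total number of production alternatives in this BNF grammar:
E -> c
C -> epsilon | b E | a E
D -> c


Counting alternatives per rule:
  E: 1 alternative(s)
  C: 3 alternative(s)
  D: 1 alternative(s)
Sum: 1 + 3 + 1 = 5

5


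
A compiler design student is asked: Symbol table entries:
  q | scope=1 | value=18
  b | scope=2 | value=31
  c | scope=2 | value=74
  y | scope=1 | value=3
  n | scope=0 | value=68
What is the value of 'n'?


Searching symbol table for 'n':
  q | scope=1 | value=18
  b | scope=2 | value=31
  c | scope=2 | value=74
  y | scope=1 | value=3
  n | scope=0 | value=68 <- MATCH
Found 'n' at scope 0 with value 68

68


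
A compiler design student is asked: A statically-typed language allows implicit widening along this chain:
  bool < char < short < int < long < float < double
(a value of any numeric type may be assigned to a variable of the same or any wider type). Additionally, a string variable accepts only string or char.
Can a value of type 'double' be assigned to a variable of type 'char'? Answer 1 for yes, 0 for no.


Target variable type: char
Source value type: double
Numeric ranks: double=6, char=1
Widening allowed iff rank(source) <= rank(target): 6 <= 1? No
Result: 0

0


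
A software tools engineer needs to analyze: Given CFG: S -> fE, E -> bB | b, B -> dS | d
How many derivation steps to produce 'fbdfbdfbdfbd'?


Grammar: S -> fE, E -> bB | b, B -> dS | d
Deriving 'fbdfbdfbdfbd':
Step 1: S -> fE => fE
Step 2: E -> bB => fbB
Step 3: B -> dS => fbdS
Step 4: S -> fE => fbdfE
Step 5: E -> bB => fbdfbB
Step 6: B -> dS => fbdfbdS
Step 7: S -> fE => fbdfbdfE
Step 8: E -> bB => fbdfbdfbB
Step 9: B -> dS => fbdfbdfbdS
Step 10: S -> fE => fbdfbdfbdfE
Step 11: E -> bB => fbdfbdfbdfbB
Step 12: B -> d => fbdfbdfbdfbd
Total derivation steps: 12

12


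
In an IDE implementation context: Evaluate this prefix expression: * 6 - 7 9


Parsing prefix expression: * 6 - 7 9
Step 1: Innermost operation '- 7 9'
  7 - 9 = -2
Step 2: Outer operation '* 6 [-2]'
  6 * -2 = -12

-12


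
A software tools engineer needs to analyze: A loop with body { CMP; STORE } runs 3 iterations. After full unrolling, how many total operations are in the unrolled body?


Loop body operations: CMP, STORE (2 ops per iteration)
Unrolling 3 iterations:
  Iteration 1: CMP, STORE (2 ops)
  Iteration 2: CMP, STORE (2 ops)
  Iteration 3: CMP, STORE (2 ops)
Total: 3 iterations * 2 ops/iter = 6 operations

6


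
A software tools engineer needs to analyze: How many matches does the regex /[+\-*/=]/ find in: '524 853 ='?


Pattern: /[+\-*/=]/ (operators)
Input: '524 853 ='
Scanning for matches:
  Match 1: '='
Total matches: 1

1


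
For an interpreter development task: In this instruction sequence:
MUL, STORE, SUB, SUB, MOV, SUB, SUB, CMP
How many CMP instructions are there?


Scanning instruction sequence for CMP:
  Position 1: MUL
  Position 2: STORE
  Position 3: SUB
  Position 4: SUB
  Position 5: MOV
  Position 6: SUB
  Position 7: SUB
  Position 8: CMP <- MATCH
Matches at positions: [8]
Total CMP count: 1

1


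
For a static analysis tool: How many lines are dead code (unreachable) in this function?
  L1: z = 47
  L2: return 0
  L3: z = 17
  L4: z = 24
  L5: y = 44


Analyzing control flow:
  L1: reachable (before return)
  L2: reachable (return statement)
  L3: DEAD (after return at L2)
  L4: DEAD (after return at L2)
  L5: DEAD (after return at L2)
Return at L2, total lines = 5
Dead lines: L3 through L5
Count: 3

3


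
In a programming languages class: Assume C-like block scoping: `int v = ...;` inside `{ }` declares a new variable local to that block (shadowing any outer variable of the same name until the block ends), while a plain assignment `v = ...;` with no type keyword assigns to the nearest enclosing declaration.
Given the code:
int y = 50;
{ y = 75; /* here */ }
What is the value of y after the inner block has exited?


Analyzing scoping rules:
Outer scope: declares y = 50
Inner block: 'y = 75;' has no type keyword, so it is an assignment to the outer y (no shadowing)
The assignment changed the outer variable itself, so the new value persists after the block -> 75
Result: 75

75


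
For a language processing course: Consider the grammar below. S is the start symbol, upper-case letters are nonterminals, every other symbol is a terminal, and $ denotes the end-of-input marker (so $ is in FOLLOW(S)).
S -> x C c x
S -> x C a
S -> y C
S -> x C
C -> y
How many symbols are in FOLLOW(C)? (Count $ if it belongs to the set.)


S is the start symbol and does not occur in any rule body, so FOLLOW(S) = {$}.
Examining every occurrence of C in a rule body:
  S -> x C c x : C is followed by terminal 'c' -> add 'c'
  S -> x C a : C is followed by terminal 'a' -> add 'a'
  S -> y C : C is at the right end -> add FOLLOW(S) = {$}
  S -> x C : C is at the right end -> add FOLLOW(S) = {$} (already in the set)
  C -> y : C does not occur in the body -> contributes nothing
FOLLOW(C) = {a, c, $}
Count: 3

3


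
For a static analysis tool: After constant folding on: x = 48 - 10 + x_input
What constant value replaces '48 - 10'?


Identifying constant sub-expression:
  Original: x = 48 - 10 + x_input
  48 and 10 are both compile-time constants
  Evaluating: 48 - 10 = 38
  After folding: x = 38 + x_input

38


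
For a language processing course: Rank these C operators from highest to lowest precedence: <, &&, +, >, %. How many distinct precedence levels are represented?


Looking up precedence for each operator:
  < -> precedence 4
  && -> precedence 2
  + -> precedence 5
  > -> precedence 4
  % -> precedence 6
Sorted highest to lowest: %, +, <, >, &&
Distinct precedence values: [6, 5, 4, 2]
Number of distinct levels: 4

4


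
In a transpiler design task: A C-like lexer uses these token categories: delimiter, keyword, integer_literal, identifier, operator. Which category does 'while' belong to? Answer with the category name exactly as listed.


Token: 'while'
Checking categories:
  identifier: no
  integer_literal: no
  operator: no
  keyword: YES
  delimiter: no
Category: keyword

keyword


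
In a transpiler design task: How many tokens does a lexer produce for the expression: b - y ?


Scanning 'b - y'
Token 1: 'b' -> identifier
Token 2: '-' -> operator
Token 3: 'y' -> identifier
Total tokens: 3

3


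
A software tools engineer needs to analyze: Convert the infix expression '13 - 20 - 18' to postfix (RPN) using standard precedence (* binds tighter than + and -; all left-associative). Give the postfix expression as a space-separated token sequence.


Applying the shunting-yard algorithm:
  Operand 13 -> output
  Push '-' onto operator stack -> op-stack: [-]
  Operand 20 -> output
  See '-' (prec 1); top '-' (prec 1) >= it -> pop '-' to output
  Push '-' onto operator stack -> op-stack: [-]
  Operand 18 -> output
  End of input: pop '-' to output
Postfix result: 13 20 - 18 -

13 20 - 18 -


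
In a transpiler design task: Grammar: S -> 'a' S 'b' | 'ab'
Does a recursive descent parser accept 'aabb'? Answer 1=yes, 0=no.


Grammar accepts strings of the form a^n b^n (n >= 1)
Word: 'aabb'
Counting: 2 a's and 2 b's
Check: 2 == 2? Yes
Derivation (S -> aSb applied 1 time(s), then S -> ab): S => aSb => aabb
Accepted

1


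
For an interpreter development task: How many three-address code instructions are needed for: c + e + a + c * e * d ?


Expression: c + e + a + c * e * d
Generating three-address code (respecting * over +/- precedence):
  Instruction 1: t1 = c * e
  Instruction 2: t2 = t1 * d
  Instruction 3: t3 = c + e
  Instruction 4: t4 = t3 + a
  Instruction 5: t5 = t4 + t2
Total instructions: 5

5


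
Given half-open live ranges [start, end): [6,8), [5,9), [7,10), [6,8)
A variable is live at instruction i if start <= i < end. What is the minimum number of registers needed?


Live ranges:
  Var0: [6, 8)
  Var1: [5, 9)
  Var2: [7, 10)
  Var3: [6, 8)
Sweep-line events (position, delta, active):
  pos=5 start -> active=1
  pos=6 start -> active=2
  pos=6 start -> active=3
  pos=7 start -> active=4
  pos=8 end -> active=3
  pos=8 end -> active=2
  pos=9 end -> active=1
  pos=10 end -> active=0
Maximum simultaneous active: 4
Minimum registers needed: 4

4


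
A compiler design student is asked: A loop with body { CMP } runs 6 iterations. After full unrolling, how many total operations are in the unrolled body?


Loop body operations: CMP (1 op per iteration)
Unrolling 6 iterations:
  Iteration 1: CMP (1 ops)
  Iteration 2: CMP (1 ops)
  Iteration 3: CMP (1 ops)
  Iteration 4: CMP (1 ops)
  Iteration 5: CMP (1 ops)
  Iteration 6: CMP (1 ops)
Total: 6 iterations * 1 ops/iter = 6 operations

6


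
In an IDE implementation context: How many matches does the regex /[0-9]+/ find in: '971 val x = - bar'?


Pattern: /[0-9]+/ (int literals)
Input: '971 val x = - bar'
Scanning for matches:
  Match 1: '971'
Total matches: 1

1


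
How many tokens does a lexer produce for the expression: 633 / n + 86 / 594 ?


Scanning '633 / n + 86 / 594'
Token 1: '633' -> integer_literal
Token 2: '/' -> operator
Token 3: 'n' -> identifier
Token 4: '+' -> operator
Token 5: '86' -> integer_literal
Token 6: '/' -> operator
Token 7: '594' -> integer_literal
Total tokens: 7

7


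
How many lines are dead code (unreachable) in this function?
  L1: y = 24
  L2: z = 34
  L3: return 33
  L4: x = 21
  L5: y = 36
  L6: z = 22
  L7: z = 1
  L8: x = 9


Analyzing control flow:
  L1: reachable (before return)
  L2: reachable (before return)
  L3: reachable (return statement)
  L4: DEAD (after return at L3)
  L5: DEAD (after return at L3)
  L6: DEAD (after return at L3)
  L7: DEAD (after return at L3)
  L8: DEAD (after return at L3)
Return at L3, total lines = 8
Dead lines: L4 through L8
Count: 5

5


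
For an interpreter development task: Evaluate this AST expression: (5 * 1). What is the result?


Expression: (5 * 1)
Evaluating step by step:
  5 * 1 = 5
Result: 5

5


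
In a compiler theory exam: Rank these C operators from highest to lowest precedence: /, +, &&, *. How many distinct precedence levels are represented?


Looking up precedence for each operator:
  / -> precedence 6
  + -> precedence 5
  && -> precedence 2
  * -> precedence 6
Sorted highest to lowest: /, *, +, &&
Distinct precedence values: [6, 5, 2]
Number of distinct levels: 3

3


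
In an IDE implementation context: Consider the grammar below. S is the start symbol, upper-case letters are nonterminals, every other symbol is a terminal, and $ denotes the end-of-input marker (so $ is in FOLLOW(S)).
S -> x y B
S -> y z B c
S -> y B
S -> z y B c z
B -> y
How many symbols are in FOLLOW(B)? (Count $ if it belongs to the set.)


S is the start symbol and does not occur in any rule body, so FOLLOW(S) = {$}.
Examining every occurrence of B in a rule body:
  S -> x y B : B is at the right end -> add FOLLOW(S) = {$}
  S -> y z B c : B is followed by terminal 'c' -> add 'c'
  S -> y B : B is at the right end -> add FOLLOW(S) = {$} (already in the set)
  S -> z y B c z : B is followed by terminal 'c' -> add 'c' (already in the set)
  B -> y : B does not occur in the body -> contributes nothing
FOLLOW(B) = {c, $}
Count: 2

2


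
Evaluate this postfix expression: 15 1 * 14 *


Processing tokens left to right:
Push 15, Push 1
Pop 15 and 1, compute 15 * 1 = 15, push 15
Push 14
Pop 15 and 14, compute 15 * 14 = 210, push 210
Stack result: 210

210


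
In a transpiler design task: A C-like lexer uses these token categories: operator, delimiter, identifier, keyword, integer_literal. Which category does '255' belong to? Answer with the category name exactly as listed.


Token: '255'
Checking categories:
  identifier: no
  integer_literal: YES
  operator: no
  keyword: no
  delimiter: no
Category: integer_literal

integer_literal


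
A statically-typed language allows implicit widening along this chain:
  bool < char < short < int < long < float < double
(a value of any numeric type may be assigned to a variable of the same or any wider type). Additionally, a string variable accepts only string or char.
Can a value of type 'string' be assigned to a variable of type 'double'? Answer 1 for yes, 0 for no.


Target variable type: double
Source value type: string
Rule: string cannot widen to any numeric type
Result: 0

0


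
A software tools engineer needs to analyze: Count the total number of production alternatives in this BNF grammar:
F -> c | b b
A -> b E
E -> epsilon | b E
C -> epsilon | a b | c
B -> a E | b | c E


Counting alternatives per rule:
  F: 2 alternative(s)
  A: 1 alternative(s)
  E: 2 alternative(s)
  C: 3 alternative(s)
  B: 3 alternative(s)
Sum: 2 + 1 + 2 + 3 + 3 = 11

11


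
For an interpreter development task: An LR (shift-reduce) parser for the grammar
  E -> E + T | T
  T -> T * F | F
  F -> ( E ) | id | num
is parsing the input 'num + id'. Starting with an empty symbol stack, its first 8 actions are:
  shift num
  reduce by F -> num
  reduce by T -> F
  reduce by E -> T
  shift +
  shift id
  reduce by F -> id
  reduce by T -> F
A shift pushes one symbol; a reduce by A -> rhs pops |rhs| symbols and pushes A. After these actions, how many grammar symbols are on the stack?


Tracking the symbol stack through each action:
  Action 1: shift 'num' : push -> stack = [num] (size 1)
  Action 2: reduce by F -> num : pop 1, push F -> stack = [F] (size 1)
  Action 3: reduce by T -> F : pop 1, push T -> stack = [T] (size 1)
  Action 4: reduce by E -> T : pop 1, push E -> stack = [E] (size 1)
  Action 5: shift '+' : push -> stack = [E, +] (size 2)
  Action 6: shift 'id' : push -> stack = [E, +, id] (size 3)
  Action 7: reduce by F -> id : pop 1, push F -> stack = [E, +, F] (size 3)
  Action 8: reduce by T -> F : pop 1, push T -> stack = [E, +, T] (size 3)
Final stack size: 3

3
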